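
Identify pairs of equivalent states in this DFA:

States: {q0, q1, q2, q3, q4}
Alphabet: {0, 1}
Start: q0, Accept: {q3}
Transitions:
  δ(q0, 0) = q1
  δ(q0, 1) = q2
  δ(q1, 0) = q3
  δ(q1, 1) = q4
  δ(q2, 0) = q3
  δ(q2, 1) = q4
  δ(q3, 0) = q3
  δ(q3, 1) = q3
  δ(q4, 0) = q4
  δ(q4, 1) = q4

Using the table-filling algorithm:
Round 0 – mark pairs where exactly one state is accepting: (q0,q3), (q1,q3), (q2,q3), (q3,q4)
Round 1 – newly marked: (q0,q1) [on 0: q1 vs q3, already marked]; (q0,q2) [on 0: q1 vs q3, already marked]; (q1,q4) [on 0: q3 vs q4, already marked]; (q2,q4) [on 0: q3 vs q4, already marked]
Round 2 – newly marked: (q0,q4) [on 0: q1 vs q4, already marked]
No further pairs can be marked.
(q1, q2) unmarked: δ(q1,0)=q3, δ(q2,0)=q3; δ(q1,1)=q4, δ(q2,1)=q4 → equivalent
Equivalent pairs: (q1, q2)

Final answer: Equivalent pairs: (q1, q2)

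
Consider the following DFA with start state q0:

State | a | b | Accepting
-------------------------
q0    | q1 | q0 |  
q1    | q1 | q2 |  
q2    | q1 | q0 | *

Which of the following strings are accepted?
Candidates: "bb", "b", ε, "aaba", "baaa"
"bb": q0 → q0 → q0; q0 is not accepting → rejected
"b": q0 → q0; q0 is not accepting → rejected
ε: q0; q0 is not accepting → rejected
"aaba": q0 → q1 → q1 → q2 → q1; q1 is not accepting → rejected
"baaa": q0 → q0 → q1 → q1 → q1; q1 is not accepting → rejected

Final answer: None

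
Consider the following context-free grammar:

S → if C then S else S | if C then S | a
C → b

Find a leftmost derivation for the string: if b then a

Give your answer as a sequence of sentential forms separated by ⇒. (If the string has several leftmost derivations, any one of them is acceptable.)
Start with S.
Step 1: the leftmost non-terminal is S; apply S → if C then S:  if C then S
Step 2: the leftmost non-terminal is C; apply C → b:  if b then S
Step 3: the leftmost non-terminal is S; apply S → a:  if b then a

Final answer: S ⇒ if C then S ⇒ if b then S ⇒ if b then a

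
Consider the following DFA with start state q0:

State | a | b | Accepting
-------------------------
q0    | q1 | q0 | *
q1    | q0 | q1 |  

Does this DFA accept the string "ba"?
Start in q0.
Read 'b': q0 → q0
Read 'a': q0 → q1
Final state q1 is not accepting, so the string is rejected.

Final answer: No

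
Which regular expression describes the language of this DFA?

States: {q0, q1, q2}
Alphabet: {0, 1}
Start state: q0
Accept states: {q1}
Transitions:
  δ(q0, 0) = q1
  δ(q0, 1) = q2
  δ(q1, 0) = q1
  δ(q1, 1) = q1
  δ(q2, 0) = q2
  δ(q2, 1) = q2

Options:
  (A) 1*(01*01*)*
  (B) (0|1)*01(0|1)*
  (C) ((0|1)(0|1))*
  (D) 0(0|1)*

Testing sample strings against the DFA:
  '1001' -> rejected
  '1101' -> rejected
  '11101' -> rejected
  '011' -> accepted
Checking each option for a counterexample:
  (A) 1*(01*01*)*: ε is rejected by the DFA but matches the regex → eliminated
  (B) (0|1)*01(0|1)*: '0' is accepted by the DFA but does not match the regex → eliminated
  (C) ((0|1)(0|1))*: ε is rejected by the DFA but matches the regex → eliminated
  (D) 0(0|1)*: agrees with the DFA on all strings of length ≤ 4
Only (D) 0(0|1)* is consistent with the DFA.

Final answer: (D) 0(0|1)*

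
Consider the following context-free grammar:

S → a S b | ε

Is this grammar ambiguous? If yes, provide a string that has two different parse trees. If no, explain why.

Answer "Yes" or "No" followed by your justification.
At every step exactly one production applies: if the remaining string to generate is non-empty it starts with a and ends with b, forcing S → a S b; if it is empty, S → ε is forced. Hence each string a^n b^n has exactly one derivation (S → a S b applied n times, then S → ε) and one parse tree.

Final answer: No - the grammar is unambiguous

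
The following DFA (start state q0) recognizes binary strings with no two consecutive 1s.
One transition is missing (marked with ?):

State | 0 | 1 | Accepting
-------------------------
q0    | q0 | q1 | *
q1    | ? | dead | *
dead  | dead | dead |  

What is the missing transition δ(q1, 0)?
q0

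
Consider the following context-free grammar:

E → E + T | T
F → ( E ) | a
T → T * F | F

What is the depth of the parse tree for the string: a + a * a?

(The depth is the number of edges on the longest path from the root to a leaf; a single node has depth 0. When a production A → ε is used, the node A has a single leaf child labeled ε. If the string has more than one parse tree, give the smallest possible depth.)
The grammar is unambiguous; the parse tree of a + a * a is:
E → E + T at the root (depth 0).
  Left E (depth 1) → T (2) → F (3) → a (4).
  Right T (depth 1) → T * F; that T (2) → F (3) → a (4); F (2) → a (3).
The longest root-to-leaf paths have 4 edges.
Depth = 4.

Final answer: 4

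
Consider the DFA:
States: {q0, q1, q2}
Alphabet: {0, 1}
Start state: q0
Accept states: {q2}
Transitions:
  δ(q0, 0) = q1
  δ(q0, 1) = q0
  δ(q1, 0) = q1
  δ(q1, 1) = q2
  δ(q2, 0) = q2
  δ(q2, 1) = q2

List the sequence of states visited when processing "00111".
Starting at q0
Read '0': q0 -> q1
Read '0': q1 -> q1
Read '1': q1 -> q2
Read '1': q2 -> q2
Read '1': q2 -> q2

Final answer: q0 -> q1 -> q1 -> q2 -> q2 -> q2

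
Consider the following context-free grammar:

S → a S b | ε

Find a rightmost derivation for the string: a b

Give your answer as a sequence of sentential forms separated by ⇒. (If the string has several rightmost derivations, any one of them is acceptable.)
Start with S.
Step 1: the rightmost non-terminal is S; apply S → a S b:  a S b
Step 2: the rightmost non-terminal is S; apply S → ε:  a b

Final answer: S ⇒ a S b ⇒ a b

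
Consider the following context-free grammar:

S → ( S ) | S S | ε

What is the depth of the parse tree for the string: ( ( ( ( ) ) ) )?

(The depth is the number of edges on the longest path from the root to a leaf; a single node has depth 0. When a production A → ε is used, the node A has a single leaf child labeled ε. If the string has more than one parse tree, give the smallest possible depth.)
The string is 4 nested pairs. The shallowest parse tree applies S → ( S ) 4 times (one node per nested pair, each a child of the previous) and then S → ε in the middle.
S nodes at depths 0..4, ε leaf at depth 5; parentheses leaves are at depths 1..4.
(Using S → S S with an S → ε child anywhere only adds levels, so it cannot give a shallower tree.)
Depth = 5.

Final answer: 5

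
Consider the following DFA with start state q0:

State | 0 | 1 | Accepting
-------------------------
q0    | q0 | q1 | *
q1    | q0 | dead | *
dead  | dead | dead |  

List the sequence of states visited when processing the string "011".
q0 → q0 → q1 → dead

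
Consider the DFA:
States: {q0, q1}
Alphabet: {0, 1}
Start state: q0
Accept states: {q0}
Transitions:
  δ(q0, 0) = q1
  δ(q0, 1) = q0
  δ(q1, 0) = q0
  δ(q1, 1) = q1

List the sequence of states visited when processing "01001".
Starting at q0
Read '0': q0 -> q1
Read '1': q1 -> q1
Read '0': q1 -> q0
Read '0': q0 -> q1
Read '1': q1 -> q1

Final answer: q0 -> q1 -> q1 -> q0 -> q1 -> q1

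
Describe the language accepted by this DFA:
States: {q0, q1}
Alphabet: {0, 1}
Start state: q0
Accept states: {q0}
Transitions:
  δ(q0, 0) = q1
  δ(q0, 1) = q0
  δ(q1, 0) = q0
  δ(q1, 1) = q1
Analyzing the DFA structure:
Start state: q0
Accept states: {q0}
Interpreting what each state remembers (checking against the transitions):
  q0: an even number of 0s has been read so far
  q1: an odd number of 0s has been read so far
  δ(q0, 0): in q0 (an even number of 0s has been read so far), after reading 0 we have: an odd number of 0s has been read so far → q1
  δ(q0, 1): in q0 (an even number of 0s has been read so far), after reading 1 we have: an even number of 0s has been read so far → q0
  δ(q1, 0): in q1 (an odd number of 0s has been read so far), after reading 0 we have: an even number of 0s has been read so far → q0
  δ(q1, 1): in q1 (an odd number of 0s has been read so far), after reading 1 we have: an odd number of 0s has been read so far → q1
A string is accepted iff it ends in {q0}, i.e. an even number of 0s has been read so far.
Language: All binary strings with an even number of 0s

Final answer: All binary strings with an even number of 0s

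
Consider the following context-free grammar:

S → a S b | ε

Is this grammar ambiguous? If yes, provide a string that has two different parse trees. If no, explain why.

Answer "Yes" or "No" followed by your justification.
At every step exactly one production applies: if the remaining string to generate is non-empty it starts with a and ends with b, forcing S → a S b; if it is empty, S → ε is forced. Hence each string a^n b^n has exactly one derivation (S → a S b applied n times, then S → ε) and one parse tree.

Final answer: No - the grammar is unambiguous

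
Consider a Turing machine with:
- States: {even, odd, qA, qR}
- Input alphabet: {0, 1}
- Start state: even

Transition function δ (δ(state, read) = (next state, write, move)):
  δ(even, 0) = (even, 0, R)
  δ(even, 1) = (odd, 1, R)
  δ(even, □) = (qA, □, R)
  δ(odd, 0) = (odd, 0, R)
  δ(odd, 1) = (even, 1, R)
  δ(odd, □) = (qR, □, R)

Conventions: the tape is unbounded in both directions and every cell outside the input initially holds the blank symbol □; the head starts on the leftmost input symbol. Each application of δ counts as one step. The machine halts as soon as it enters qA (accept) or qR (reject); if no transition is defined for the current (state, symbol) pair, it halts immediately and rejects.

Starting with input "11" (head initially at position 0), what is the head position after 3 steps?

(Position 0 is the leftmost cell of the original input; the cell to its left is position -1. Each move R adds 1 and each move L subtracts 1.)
Step 0: [even]11 (head at position 0)
Step 1: δ(even, 1) = (odd, 1, R)  ⊢  1[odd]1 (head at position 1)
Step 2: δ(odd, 1) = (even, 1, R)  ⊢  11[even]□ (head at position 2)
Step 3: δ(even, □) = (qA, □, R)  ⊢  11□[qA]□ (head at position 3)
Head position after 3 steps: 3

Final answer: Position 3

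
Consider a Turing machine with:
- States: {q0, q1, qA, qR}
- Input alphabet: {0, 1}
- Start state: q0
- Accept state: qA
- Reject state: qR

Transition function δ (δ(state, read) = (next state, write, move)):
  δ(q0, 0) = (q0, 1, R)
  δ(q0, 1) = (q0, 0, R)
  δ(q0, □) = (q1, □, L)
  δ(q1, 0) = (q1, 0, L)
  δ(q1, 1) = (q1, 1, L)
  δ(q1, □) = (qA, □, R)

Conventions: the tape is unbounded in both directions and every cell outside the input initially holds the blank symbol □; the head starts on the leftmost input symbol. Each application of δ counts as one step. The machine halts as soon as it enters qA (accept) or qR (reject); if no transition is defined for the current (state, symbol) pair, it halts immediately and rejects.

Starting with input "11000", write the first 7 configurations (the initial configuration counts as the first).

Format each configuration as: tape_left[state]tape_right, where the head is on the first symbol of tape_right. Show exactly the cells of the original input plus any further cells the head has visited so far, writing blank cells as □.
Step 0: [q0]11000 (head at position 0)
Step 1: δ(q0, 1) = (q0, 0, R)  ⊢  0[q0]1000 (head at position 1)
Step 2: δ(q0, 1) = (q0, 0, R)  ⊢  00[q0]000 (head at position 2)
Step 3: δ(q0, 0) = (q0, 1, R)  ⊢  001[q0]00 (head at position 3)
Step 4: δ(q0, 0) = (q0, 1, R)  ⊢  0011[q0]0 (head at position 4)
Step 5: δ(q0, 0) = (q0, 1, R)  ⊢  00111[q0]□ (head at position 5)
Step 6: δ(q0, □) = (q1, □, L)  ⊢  0011[q1]1□ (head at position 4)

Final answer: [q0]11000 ⊢ 0[q0]1000 ⊢ 00[q0]000 ⊢ 001[q0]00 ⊢ 0011[q0]0 ⊢ 00111[q0]□ ⊢ 0011[q1]1□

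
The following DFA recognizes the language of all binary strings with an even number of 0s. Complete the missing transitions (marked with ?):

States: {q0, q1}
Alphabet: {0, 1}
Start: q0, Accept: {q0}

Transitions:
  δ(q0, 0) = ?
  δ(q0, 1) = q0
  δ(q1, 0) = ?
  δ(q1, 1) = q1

What each state remembers (consistent with the given transitions and accept states):
  q0: an even number of 0s has been read so far
  q1: an odd number of 0s has been read so far
Filling in the missing entries:
  δ(q0, 0): in q0 (an even number of 0s has been read so far), after reading 0 we have: an odd number of 0s has been read so far → q1
  δ(q1, 0): in q1 (an odd number of 0s has been read so far), after reading 0 we have: an even number of 0s has been read so far → q0

Final answer: δ(q0, 0) = q1; δ(q1, 0) = q0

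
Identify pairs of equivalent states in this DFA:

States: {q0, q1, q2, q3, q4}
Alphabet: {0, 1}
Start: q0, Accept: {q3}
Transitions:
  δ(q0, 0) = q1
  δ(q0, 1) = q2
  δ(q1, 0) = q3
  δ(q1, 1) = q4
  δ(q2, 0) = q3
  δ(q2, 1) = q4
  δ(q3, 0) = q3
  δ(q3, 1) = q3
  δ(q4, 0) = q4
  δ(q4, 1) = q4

Using the table-filling algorithm:
Round 0 – mark pairs where exactly one state is accepting: (q0,q3), (q1,q3), (q2,q3), (q3,q4)
Round 1 – newly marked: (q0,q1) [on 0: q1 vs q3, already marked]; (q0,q2) [on 0: q1 vs q3, already marked]; (q1,q4) [on 0: q3 vs q4, already marked]; (q2,q4) [on 0: q3 vs q4, already marked]
Round 2 – newly marked: (q0,q4) [on 0: q1 vs q4, already marked]
No further pairs can be marked.
(q1, q2) unmarked: δ(q1,0)=q3, δ(q2,0)=q3; δ(q1,1)=q4, δ(q2,1)=q4 → equivalent
Equivalent pairs: (q1, q2)

Final answer: Equivalent pairs: (q1, q2)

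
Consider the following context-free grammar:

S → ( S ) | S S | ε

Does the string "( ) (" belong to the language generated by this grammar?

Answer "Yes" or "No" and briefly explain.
Each production adds parentheses only in matched pairs (S → ( S )) or none at all, so every derived string has equally many '(' and ')'. The string ( ) ( has two '(' and one ')', so it cannot be derived.

Final answer: No - no valid derivation exists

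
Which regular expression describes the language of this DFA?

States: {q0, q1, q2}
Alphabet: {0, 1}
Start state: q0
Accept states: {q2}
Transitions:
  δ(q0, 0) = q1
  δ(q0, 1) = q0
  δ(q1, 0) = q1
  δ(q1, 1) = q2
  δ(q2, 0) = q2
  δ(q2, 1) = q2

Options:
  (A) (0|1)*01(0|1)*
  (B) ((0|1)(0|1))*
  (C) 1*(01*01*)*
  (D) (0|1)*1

Testing sample strings against the DFA:
  '011' -> accepted
  '10001' -> accepted
  '110' -> rejected
  '111' -> rejected
Checking each option for a counterexample:
  (A) (0|1)*01(0|1)*: agrees with the DFA on all strings of length ≤ 4
  (B) ((0|1)(0|1))*: ε is rejected by the DFA but matches the regex → eliminated
  (C) 1*(01*01*)*: ε is rejected by the DFA but matches the regex → eliminated
  (D) (0|1)*1: '1' is rejected by the DFA but matches the regex → eliminated
Only (A) (0|1)*01(0|1)* is consistent with the DFA.

Final answer: (A) (0|1)*01(0|1)*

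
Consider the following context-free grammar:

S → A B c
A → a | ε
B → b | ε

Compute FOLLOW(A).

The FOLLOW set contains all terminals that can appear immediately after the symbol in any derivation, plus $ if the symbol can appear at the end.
A occurs in S → A B c followed by B c. Add FIRST(B) minus ε = {b}; B is nullable (B → ε), so what follows B can also follow A: the terminal c. FOLLOW(A) = {b, c}.

Final answer: {b, c}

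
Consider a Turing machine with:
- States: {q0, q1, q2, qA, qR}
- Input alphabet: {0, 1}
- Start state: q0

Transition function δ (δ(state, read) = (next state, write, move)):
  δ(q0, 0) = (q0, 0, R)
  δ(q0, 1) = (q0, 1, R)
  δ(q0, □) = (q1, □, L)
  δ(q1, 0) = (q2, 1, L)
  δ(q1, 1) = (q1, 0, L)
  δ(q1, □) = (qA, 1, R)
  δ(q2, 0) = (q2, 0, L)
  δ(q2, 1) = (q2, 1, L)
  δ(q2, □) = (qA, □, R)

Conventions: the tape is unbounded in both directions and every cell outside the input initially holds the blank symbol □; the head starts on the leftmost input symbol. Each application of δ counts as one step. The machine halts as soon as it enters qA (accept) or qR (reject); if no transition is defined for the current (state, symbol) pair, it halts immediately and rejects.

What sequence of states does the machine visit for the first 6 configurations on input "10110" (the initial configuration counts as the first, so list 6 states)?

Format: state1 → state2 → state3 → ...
Step 0: [q0]10110 (head at position 0)
Step 1: δ(q0, 1) = (q0, 1, R)  ⊢  1[q0]0110 (head at position 1)
Step 2: δ(q0, 0) = (q0, 0, R)  ⊢  10[q0]110 (head at position 2)
Step 3: δ(q0, 1) = (q0, 1, R)  ⊢  101[q0]10 (head at position 3)
Step 4: δ(q0, 1) = (q0, 1, R)  ⊢  1011[q0]0 (head at position 4)
Step 5: δ(q0, 0) = (q0, 0, R)  ⊢  10110[q0]□ (head at position 5)
Reading off the states of these 6 configurations: q0 → q0 → q0 → q0 → q0 → q0

Final answer: q0 → q0 → q0 → q0 → q0 → q0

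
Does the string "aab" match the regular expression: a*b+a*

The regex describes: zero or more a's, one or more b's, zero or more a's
Yes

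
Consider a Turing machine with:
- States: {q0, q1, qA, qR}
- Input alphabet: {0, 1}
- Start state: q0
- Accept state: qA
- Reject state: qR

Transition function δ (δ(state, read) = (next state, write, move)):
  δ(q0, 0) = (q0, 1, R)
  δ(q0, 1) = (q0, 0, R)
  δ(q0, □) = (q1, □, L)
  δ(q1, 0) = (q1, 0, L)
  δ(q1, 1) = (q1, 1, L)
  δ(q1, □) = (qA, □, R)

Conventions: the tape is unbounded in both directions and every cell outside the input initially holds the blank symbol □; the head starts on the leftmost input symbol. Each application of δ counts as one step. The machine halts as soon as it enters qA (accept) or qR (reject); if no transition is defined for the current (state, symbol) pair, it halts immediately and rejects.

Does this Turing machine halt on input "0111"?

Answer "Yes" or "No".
Step 0: [q0]0111 (head at position 0)
Step 1: δ(q0, 0) = (q0, 1, R)  ⊢  1[q0]111 (head at position 1)
Step 2: δ(q0, 1) = (q0, 0, R)  ⊢  10[q0]11 (head at position 2)
Step 3: δ(q0, 1) = (q0, 0, R)  ⊢  100[q0]1 (head at position 3)
Step 4: δ(q0, 1) = (q0, 0, R)  ⊢  1000[q0]□ (head at position 4)
Step 5: δ(q0, □) = (q1, □, L)  ⊢  100[q1]0□ (head at position 3)
Step 6: δ(q1, 0) = (q1, 0, L)  ⊢  10[q1]00□ (head at position 2)
Step 7: δ(q1, 0) = (q1, 0, L)  ⊢  1[q1]000□ (head at position 1)
Step 8: δ(q1, 0) = (q1, 0, L)  ⊢  [q1]1000□ (head at position 0)
Step 9: δ(q1, 1) = (q1, 1, L)  ⊢  [q1]□1000□ (head at position -1)
Step 10: δ(q1, □) = (qA, □, R)  ⊢  □[qA]1000□ (head at position 0)
The machine is in qA, so it halts and accepts.
It halts after 10 steps.

Final answer: Yes - halts after 10 steps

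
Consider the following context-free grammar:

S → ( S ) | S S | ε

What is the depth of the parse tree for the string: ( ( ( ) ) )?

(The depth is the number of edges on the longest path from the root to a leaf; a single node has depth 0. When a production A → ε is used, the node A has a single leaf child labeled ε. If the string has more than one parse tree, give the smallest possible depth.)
The string is 3 nested pairs. The shallowest parse tree applies S → ( S ) 3 times (one node per nested pair, each a child of the previous) and then S → ε in the middle.
S nodes at depths 0..3, ε leaf at depth 4; parentheses leaves are at depths 1..3.
(Using S → S S with an S → ε child anywhere only adds levels, so it cannot give a shallower tree.)
Depth = 4.

Final answer: 4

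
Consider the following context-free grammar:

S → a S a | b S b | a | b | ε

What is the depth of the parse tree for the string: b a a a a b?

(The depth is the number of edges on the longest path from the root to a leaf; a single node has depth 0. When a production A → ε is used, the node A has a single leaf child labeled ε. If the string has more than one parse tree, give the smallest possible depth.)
The string has even length 6, so its (unique) parse tree peels off matching outer symbols: S → b S b, S → a S a, S → a S a, and finally S → ε for the empty middle.
The S nodes are at depths 0..3; the ε leaf under the innermost S is at depth 4 (terminal leaves are at depths 1..3).
Depth = 4.

Final answer: 4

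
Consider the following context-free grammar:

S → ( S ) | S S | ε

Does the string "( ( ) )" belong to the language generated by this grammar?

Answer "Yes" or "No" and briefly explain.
A derivation exists: S ⇒ ( S ) ⇒ ( ( S ) ) ⇒ ( ( ) ) (using S → ( S ) twice, then S → ε).

Final answer: Yes - a valid derivation exists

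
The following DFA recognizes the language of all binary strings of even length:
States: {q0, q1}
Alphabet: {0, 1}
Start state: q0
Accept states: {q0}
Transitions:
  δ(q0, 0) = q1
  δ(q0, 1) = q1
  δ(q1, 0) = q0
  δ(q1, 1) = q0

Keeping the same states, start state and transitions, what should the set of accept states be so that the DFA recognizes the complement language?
The DFA is complete (every state has a transition on every symbol), so the complement
is recognized by the same DFA with accepting and non-accepting states swapped.
Original accept states: {q0}
Complement accept states = All states - Original accept states
= {q0, q1} - {q0}
= {q1}
Complement language: strings of ODD length

Final answer: {q1}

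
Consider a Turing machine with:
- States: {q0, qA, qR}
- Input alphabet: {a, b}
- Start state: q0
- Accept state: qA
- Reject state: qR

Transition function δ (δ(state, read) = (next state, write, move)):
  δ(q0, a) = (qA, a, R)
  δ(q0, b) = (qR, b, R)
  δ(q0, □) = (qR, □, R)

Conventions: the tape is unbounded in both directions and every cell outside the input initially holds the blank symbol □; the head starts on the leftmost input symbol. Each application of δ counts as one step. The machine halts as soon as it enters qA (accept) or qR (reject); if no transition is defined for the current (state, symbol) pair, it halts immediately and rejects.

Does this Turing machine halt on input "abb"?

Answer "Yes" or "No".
Step 0: [q0]abb (head at position 0)
Step 1: δ(q0, a) = (qA, a, R)  ⊢  a[qA]bb (head at position 1)
The machine is in qA, so it halts and accepts.
It halts after 1 steps.

Final answer: Yes - halts after 1 steps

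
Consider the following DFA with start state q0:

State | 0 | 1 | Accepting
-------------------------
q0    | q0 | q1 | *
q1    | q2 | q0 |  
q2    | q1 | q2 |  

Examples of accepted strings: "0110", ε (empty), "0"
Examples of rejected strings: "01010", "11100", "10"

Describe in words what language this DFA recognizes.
binary numbers divisible by 3 (treating the string as a binary integer; leading zeros allowed, the empty string counts as 0)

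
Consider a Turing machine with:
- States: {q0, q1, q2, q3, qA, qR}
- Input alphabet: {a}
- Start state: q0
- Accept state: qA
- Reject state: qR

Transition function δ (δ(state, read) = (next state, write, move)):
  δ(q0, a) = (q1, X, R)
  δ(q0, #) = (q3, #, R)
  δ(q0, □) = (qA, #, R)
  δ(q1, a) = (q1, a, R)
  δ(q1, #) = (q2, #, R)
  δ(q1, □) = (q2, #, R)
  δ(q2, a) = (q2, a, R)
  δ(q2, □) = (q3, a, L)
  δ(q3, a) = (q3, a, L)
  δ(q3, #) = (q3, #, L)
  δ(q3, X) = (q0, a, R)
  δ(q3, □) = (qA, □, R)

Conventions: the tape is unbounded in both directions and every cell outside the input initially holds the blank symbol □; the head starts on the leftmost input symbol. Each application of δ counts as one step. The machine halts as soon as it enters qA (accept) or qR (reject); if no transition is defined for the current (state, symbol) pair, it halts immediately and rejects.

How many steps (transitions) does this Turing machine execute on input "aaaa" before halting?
Trace (configuration after each step, as tape_left[state]tape_right with head position):
Step 0: [q0]aaaa (head at position 0)
Step 1: X[q1]aaa (head 1)
Step 2: Xa[q1]aa (head 2)
Step 3: Xaa[q1]a (head 3)
Step 4: Xaaa[q1]□ (head 4)
Step 5: Xaaa#[q2]□ (head 5)
Step 6: Xaaa[q3]#a (head 4)
Step 7: Xaa[q3]a#a (head 3)
Step 8: Xa[q3]aa#a (head 2)
Step 9: X[q3]aaa#a (head 1)
Step 10: [q3]Xaaa#a (head 0)
Step 11: a[q0]aaa#a (head 1)
Step 12: aX[q1]aa#a (head 2)
Step 13: aXa[q1]a#a (head 3)
Step 14: aXaa[q1]#a (head 4)
Step 15: aXaa#[q2]a (head 5)
Step 16: aXaa#a[q2]□ (head 6)
Step 17: aXaa#[q3]aa (head 5)
Step 18: aXaa[q3]#aa (head 4)
Step 19: aXa[q3]a#aa (head 3)
Step 20: aX[q3]aa#aa (head 2)
Step 21: a[q3]Xaa#aa (head 1)
Step 22: aa[q0]aa#aa (head 2)
Step 23: aaX[q1]a#aa (head 3)
Step 24: aaXa[q1]#aa (head 4)
Step 25: aaXa#[q2]aa (head 5)
Step 26: aaXa#a[q2]a (head 6)
Step 27: aaXa#aa[q2]□ (head 7)
Step 28: aaXa#a[q3]aa (head 6)
Step 29: aaXa#[q3]aaa (head 5)
Step 30: aaXa[q3]#aaa (head 4)
Step 31: aaX[q3]a#aaa (head 3)
Step 32: aa[q3]Xa#aaa (head 2)
Step 33: aaa[q0]a#aaa (head 3)
Step 34: aaaX[q1]#aaa (head 4)
Step 35: aaaX#[q2]aaa (head 5)
Step 36: aaaX#a[q2]aa (head 6)
Step 37: aaaX#aa[q2]a (head 7)
Step 38: aaaX#aaa[q2]□ (head 8)
Step 39: aaaX#aa[q3]aa (head 7)
Step 40: aaaX#a[q3]aaa (head 6)
Step 41: aaaX#[q3]aaaa (head 5)
Step 42: aaaX[q3]#aaaa (head 4)
Step 43: aaa[q3]X#aaaa (head 3)
Step 44: aaaa[q0]#aaaa (head 4)
Step 45: aaaa#[q3]aaaa (head 5)
Step 46: aaaa[q3]#aaaa (head 4)
Step 47: aaa[q3]a#aaaa (head 3)
Step 48: aa[q3]aa#aaaa (head 2)
Step 49: a[q3]aaa#aaaa (head 1)
Step 50: [q3]aaaa#aaaa (head 0)
Step 51: [q3]□aaaa#aaaa (head -1)
Step 52: □[qA]aaaa#aaaa (head 0)
The machine is in qA, so it halts and accepts.
Number of transitions executed: 52.

Final answer: 52 steps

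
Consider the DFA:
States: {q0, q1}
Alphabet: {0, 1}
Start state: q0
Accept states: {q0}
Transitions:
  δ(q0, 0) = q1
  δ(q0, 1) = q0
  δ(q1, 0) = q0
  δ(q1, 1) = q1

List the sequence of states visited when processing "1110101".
Starting at q0
Read '1': q0 -> q0
Read '1': q0 -> q0
Read '1': q0 -> q0
Read '0': q0 -> q1
Read '1': q1 -> q1
Read '0': q1 -> q0
Read '1': q0 -> q0

Final answer: q0 -> q0 -> q0 -> q0 -> q1 -> q1 -> q0 -> q0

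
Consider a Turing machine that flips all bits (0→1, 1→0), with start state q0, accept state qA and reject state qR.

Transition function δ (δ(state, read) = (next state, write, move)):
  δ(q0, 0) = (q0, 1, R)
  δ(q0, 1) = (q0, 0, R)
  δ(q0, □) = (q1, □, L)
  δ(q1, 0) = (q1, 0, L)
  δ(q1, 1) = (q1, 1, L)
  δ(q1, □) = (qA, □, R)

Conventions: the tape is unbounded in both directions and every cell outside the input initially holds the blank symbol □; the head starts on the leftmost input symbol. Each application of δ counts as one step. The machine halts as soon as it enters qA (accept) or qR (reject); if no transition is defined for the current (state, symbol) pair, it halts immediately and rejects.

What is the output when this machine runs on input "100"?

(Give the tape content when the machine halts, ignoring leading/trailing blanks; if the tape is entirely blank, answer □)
Step 0: [q0]100 (head at position 0)
Step 1: δ(q0, 1) = (q0, 0, R)  ⊢  0[q0]00 (head at position 1)
Step 2: δ(q0, 0) = (q0, 1, R)  ⊢  01[q0]0 (head at position 2)
Step 3: δ(q0, 0) = (q0, 1, R)  ⊢  011[q0]□ (head at position 3)
Step 4: δ(q0, □) = (q1, □, L)  ⊢  01[q1]1□ (head at position 2)
Step 5: δ(q1, 1) = (q1, 1, L)  ⊢  0[q1]11□ (head at position 1)
Step 6: δ(q1, 1) = (q1, 1, L)  ⊢  [q1]011□ (head at position 0)
Step 7: δ(q1, 0) = (q1, 0, L)  ⊢  [q1]□011□ (head at position -1)
Step 8: δ(q1, □) = (qA, □, R)  ⊢  □[qA]011□ (head at position 0)
The machine is in qA, so it halts and accepts.
Tape content when halted (ignoring surrounding blanks): 011

Final answer: Output: 011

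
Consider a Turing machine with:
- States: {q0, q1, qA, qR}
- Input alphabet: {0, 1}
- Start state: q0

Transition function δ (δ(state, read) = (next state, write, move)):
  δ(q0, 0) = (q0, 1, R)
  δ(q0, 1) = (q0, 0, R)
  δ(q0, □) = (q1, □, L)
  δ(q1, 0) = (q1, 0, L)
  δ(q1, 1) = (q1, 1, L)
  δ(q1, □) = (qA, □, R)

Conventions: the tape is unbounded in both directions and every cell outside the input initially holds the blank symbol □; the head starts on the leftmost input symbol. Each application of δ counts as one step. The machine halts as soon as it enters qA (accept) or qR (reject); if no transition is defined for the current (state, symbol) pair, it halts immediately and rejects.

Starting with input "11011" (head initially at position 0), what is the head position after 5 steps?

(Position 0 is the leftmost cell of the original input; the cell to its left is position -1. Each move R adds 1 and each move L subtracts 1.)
Step 0: [q0]11011 (head at position 0)
Step 1: δ(q0, 1) = (q0, 0, R)  ⊢  0[q0]1011 (head at position 1)
Step 2: δ(q0, 1) = (q0, 0, R)  ⊢  00[q0]011 (head at position 2)
Step 3: δ(q0, 0) = (q0, 1, R)  ⊢  001[q0]11 (head at position 3)
Step 4: δ(q0, 1) = (q0, 0, R)  ⊢  0010[q0]1 (head at position 4)
Step 5: δ(q0, 1) = (q0, 0, R)  ⊢  00100[q0]□ (head at position 5)
Head position after 5 steps: 5

Final answer: Position 5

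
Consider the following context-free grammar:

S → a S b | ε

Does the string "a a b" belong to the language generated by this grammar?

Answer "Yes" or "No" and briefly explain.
Every derivation applies S → a S b some number n of times and then S → ε, producing a^n b^n with equally many a's and b's. The string a a b has two a's but only one b, so it cannot be derived.

Final answer: No - no valid derivation exists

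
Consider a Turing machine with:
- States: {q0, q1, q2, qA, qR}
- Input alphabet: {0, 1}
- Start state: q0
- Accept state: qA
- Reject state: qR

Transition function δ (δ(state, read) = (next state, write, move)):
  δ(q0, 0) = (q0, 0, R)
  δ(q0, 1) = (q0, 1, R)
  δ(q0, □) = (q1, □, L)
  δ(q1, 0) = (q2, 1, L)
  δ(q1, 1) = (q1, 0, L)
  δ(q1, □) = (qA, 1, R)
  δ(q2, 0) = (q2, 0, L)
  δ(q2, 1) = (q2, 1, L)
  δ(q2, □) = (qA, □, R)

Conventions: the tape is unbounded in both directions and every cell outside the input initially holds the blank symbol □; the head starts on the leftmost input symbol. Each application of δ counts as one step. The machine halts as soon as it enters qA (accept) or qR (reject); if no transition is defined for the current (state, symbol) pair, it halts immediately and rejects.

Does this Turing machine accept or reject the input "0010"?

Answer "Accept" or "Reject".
Step 0: [q0]0010 (head at position 0)
Step 1: δ(q0, 0) = (q0, 0, R)  ⊢  0[q0]010 (head at position 1)
Step 2: δ(q0, 0) = (q0, 0, R)  ⊢  00[q0]10 (head at position 2)
Step 3: δ(q0, 1) = (q0, 1, R)  ⊢  001[q0]0 (head at position 3)
Step 4: δ(q0, 0) = (q0, 0, R)  ⊢  0010[q0]□ (head at position 4)
Step 5: δ(q0, □) = (q1, □, L)  ⊢  001[q1]0□ (head at position 3)
Step 6: δ(q1, 0) = (q2, 1, L)  ⊢  00[q2]11□ (head at position 2)
Step 7: δ(q2, 1) = (q2, 1, L)  ⊢  0[q2]011□ (head at position 1)
Step 8: δ(q2, 0) = (q2, 0, L)  ⊢  [q2]0011□ (head at position 0)
Step 9: δ(q2, 0) = (q2, 0, L)  ⊢  [q2]□0011□ (head at position -1)
Step 10: δ(q2, □) = (qA, □, R)  ⊢  □[qA]0011□ (head at position 0)
The machine is in qA, so it halts and accepts.

Final answer: Accept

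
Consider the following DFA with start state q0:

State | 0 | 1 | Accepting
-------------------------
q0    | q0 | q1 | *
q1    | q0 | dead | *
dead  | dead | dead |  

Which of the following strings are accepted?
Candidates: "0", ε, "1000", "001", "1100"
"0": q0 → q0; q0 is accepting → accepted
ε: q0; q0 is accepting → accepted
"1000": q0 → q1 → q0 → q0 → q0; q0 is accepting → accepted
"001": q0 → q0 → q0 → q1; q1 is accepting → accepted
"1100": q0 → q1 → dead → dead → dead; dead is not accepting → rejected

Final answer: "0", ε, "1000", "001"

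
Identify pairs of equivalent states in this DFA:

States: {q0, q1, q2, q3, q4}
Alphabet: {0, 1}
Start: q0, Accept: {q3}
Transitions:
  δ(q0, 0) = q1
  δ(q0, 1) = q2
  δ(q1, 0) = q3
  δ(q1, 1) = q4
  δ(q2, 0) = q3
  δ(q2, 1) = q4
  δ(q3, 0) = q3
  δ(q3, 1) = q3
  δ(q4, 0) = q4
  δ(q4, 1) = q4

Using the table-filling algorithm:
Round 0 – mark pairs where exactly one state is accepting: (q0,q3), (q1,q3), (q2,q3), (q3,q4)
Round 1 – newly marked: (q0,q1) [on 0: q1 vs q3, already marked]; (q0,q2) [on 0: q1 vs q3, already marked]; (q1,q4) [on 0: q3 vs q4, already marked]; (q2,q4) [on 0: q3 vs q4, already marked]
Round 2 – newly marked: (q0,q4) [on 0: q1 vs q4, already marked]
No further pairs can be marked.
(q1, q2) unmarked: δ(q1,0)=q3, δ(q2,0)=q3; δ(q1,1)=q4, δ(q2,1)=q4 → equivalent
Equivalent pairs: (q1, q2)

Final answer: Equivalent pairs: (q1, q2)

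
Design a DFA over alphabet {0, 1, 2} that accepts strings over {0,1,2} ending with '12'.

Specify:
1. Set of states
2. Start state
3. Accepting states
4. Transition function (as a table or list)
One valid DFA (any DFA recognizing the same language is acceptable):
States: {q0, q1, q2}
Start: q0
Accepting: {q2}
Transitions (accepting states marked with *):
State | 0 | 1 | 2 | Accepting
-----------------------------
q0    | q0 | q1 | q0 |  
q1    | q0 | q1 | q2 |  
q2    | q0 | q1 | q0 | *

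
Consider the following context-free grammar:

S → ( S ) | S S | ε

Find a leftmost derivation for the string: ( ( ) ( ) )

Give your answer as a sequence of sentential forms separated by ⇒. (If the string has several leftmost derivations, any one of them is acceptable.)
Start with S.
Step 1: the leftmost non-terminal is S; apply S → ( S ):  ( S )
Step 2: the leftmost non-terminal is S; apply S → S S:  ( S S )
Step 3: the leftmost non-terminal is S; apply S → ( S ):  ( ( S ) S )
Step 4: the leftmost non-terminal is S; apply S → ε:  ( ( ) S )
Step 5: the leftmost non-terminal is S; apply S → ( S ):  ( ( ) ( S ) )
Step 6: the leftmost non-terminal is S; apply S → ε:  ( ( ) ( ) )

Final answer: S ⇒ ( S ) ⇒ ( S S ) ⇒ ( ( S ) S ) ⇒ ( ( ) S ) ⇒ ( ( ) ( S ) ) ⇒ ( ( ) ( ) )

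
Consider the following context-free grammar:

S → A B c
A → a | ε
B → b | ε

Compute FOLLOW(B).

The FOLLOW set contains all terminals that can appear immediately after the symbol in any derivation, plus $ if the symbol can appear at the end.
B occurs in S → A B c, immediately followed by the terminal c. So FOLLOW(B) = {c}.

Final answer: {c}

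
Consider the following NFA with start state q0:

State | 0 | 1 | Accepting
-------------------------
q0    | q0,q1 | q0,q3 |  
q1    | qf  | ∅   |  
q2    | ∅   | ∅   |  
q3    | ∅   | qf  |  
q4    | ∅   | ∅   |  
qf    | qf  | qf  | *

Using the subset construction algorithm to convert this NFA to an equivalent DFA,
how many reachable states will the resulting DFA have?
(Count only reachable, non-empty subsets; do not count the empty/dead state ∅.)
Start subset: {q0}
{q0}: on 0 → {q0, q1}, on 1 → {q0, q3}
{q0, q1}: on 0 → {q0, q1, qf}, on 1 → {q0, q3}
{q0, q3}: on 0 → {q0, q1}, on 1 → {q0, q3, qf}
{q0, q1, qf}: on 0 → {q0, q1, qf}, on 1 → {q0, q3, qf}
{q0, q3, qf}: on 0 → {q0, q1, qf}, on 1 → {q0, q3, qf}
Reachable non-empty subsets: {q0}, {q0, q1}, {q0, q3}, {q0, q1, qf}, {q0, q3, qf} — 5 in total.

Final answer: 5 states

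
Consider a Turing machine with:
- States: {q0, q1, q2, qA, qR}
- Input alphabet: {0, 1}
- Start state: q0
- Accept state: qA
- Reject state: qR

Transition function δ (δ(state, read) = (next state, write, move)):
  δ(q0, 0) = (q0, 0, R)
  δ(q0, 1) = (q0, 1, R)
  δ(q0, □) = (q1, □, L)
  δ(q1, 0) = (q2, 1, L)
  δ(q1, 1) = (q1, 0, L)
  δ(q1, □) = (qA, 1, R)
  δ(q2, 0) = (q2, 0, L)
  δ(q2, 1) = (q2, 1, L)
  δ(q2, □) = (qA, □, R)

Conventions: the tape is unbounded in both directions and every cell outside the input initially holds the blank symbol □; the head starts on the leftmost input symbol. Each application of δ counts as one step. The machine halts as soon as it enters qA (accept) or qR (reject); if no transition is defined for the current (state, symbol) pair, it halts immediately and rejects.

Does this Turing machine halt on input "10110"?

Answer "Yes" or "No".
Step 0: [q0]10110 (head at position 0)
Step 1: δ(q0, 1) = (q0, 1, R)  ⊢  1[q0]0110 (head at position 1)
Step 2: δ(q0, 0) = (q0, 0, R)  ⊢  10[q0]110 (head at position 2)
Step 3: δ(q0, 1) = (q0, 1, R)  ⊢  101[q0]10 (head at position 3)
Step 4: δ(q0, 1) = (q0, 1, R)  ⊢  1011[q0]0 (head at position 4)
Step 5: δ(q0, 0) = (q0, 0, R)  ⊢  10110[q0]□ (head at position 5)
Step 6: δ(q0, □) = (q1, □, L)  ⊢  1011[q1]0□ (head at position 4)
Step 7: δ(q1, 0) = (q2, 1, L)  ⊢  101[q2]11□ (head at position 3)
Step 8: δ(q2, 1) = (q2, 1, L)  ⊢  10[q2]111□ (head at position 2)
Step 9: δ(q2, 1) = (q2, 1, L)  ⊢  1[q2]0111□ (head at position 1)
Step 10: δ(q2, 0) = (q2, 0, L)  ⊢  [q2]10111□ (head at position 0)
Step 11: δ(q2, 1) = (q2, 1, L)  ⊢  [q2]□10111□ (head at position -1)
Step 12: δ(q2, □) = (qA, □, R)  ⊢  □[qA]10111□ (head at position 0)
The machine is in qA, so it halts and accepts.
It halts after 12 steps.

Final answer: Yes - halts after 12 steps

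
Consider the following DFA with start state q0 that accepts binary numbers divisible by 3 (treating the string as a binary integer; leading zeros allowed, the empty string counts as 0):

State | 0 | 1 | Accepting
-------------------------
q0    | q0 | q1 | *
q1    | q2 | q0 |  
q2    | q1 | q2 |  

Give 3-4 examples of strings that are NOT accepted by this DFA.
Any strings that end in a non-accepting state work; for example:
"010": q0 → q0 → q1 → q2; q2 is not accepting → rejected
"111": q0 → q1 → q0 → q1; q1 is not accepting → rejected
"0111": q0 → q0 → q1 → q0 → q1; q1 is not accepting → rejected
"1110": q0 → q1 → q0 → q1 → q2; q2 is not accepting → rejected

Final answer: "010", "111", "0111", "1110"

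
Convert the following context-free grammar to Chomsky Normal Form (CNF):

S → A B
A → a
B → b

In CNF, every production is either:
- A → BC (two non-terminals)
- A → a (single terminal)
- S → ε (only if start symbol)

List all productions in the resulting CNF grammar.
The grammar has no ε-productions or unit productions to eliminate.
S → A B is already in CNF (two non-terminals) – keep it.
A → a is already in CNF (single terminal) – keep it.
B → b is already in CNF (single terminal) – keep it.
Resulting CNF grammar (3 productions): A → a; B → b; S → A B

Final answer: A → a; B → b; S → A B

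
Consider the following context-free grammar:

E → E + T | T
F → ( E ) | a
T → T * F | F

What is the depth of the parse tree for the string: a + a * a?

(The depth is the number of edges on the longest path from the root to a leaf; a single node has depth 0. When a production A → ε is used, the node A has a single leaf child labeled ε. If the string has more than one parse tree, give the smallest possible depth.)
The grammar is unambiguous; the parse tree of a + a * a is:
E → E + T at the root (depth 0).
  Left E (depth 1) → T (2) → F (3) → a (4).
  Right T (depth 1) → T * F; that T (2) → F (3) → a (4); F (2) → a (3).
The longest root-to-leaf paths have 4 edges.
Depth = 4.

Final answer: 4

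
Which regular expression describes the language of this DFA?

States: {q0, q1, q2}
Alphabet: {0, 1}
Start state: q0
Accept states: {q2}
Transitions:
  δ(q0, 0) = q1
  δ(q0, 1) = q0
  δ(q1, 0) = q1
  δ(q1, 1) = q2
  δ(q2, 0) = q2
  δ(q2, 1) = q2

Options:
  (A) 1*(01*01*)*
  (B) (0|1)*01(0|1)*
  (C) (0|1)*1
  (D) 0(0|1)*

Testing sample strings against the DFA:
  '00' -> rejected
  '11' -> rejected
  '11011' -> accepted
  '01' -> accepted
Checking each option for a counterexample:
  (A) 1*(01*01*)*: ε is rejected by the DFA but matches the regex → eliminated
  (B) (0|1)*01(0|1)*: agrees with the DFA on all strings of length ≤ 4
  (C) (0|1)*1: '1' is rejected by the DFA but matches the regex → eliminated
  (D) 0(0|1)*: '0' is rejected by the DFA but matches the regex → eliminated
Only (B) (0|1)*01(0|1)* is consistent with the DFA.

Final answer: (B) (0|1)*01(0|1)*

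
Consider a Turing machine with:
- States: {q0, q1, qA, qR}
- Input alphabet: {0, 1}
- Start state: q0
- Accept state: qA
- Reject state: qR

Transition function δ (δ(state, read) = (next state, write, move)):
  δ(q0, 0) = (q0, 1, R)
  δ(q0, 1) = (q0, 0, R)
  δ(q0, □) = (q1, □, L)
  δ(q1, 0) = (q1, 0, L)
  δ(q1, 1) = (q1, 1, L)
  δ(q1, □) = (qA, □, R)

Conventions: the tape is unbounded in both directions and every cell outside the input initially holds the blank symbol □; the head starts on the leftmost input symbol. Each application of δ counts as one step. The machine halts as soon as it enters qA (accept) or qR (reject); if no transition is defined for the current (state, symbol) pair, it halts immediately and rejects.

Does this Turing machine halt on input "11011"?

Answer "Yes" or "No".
Step 0: [q0]11011 (head at position 0)
Step 1: δ(q0, 1) = (q0, 0, R)  ⊢  0[q0]1011 (head at position 1)
Step 2: δ(q0, 1) = (q0, 0, R)  ⊢  00[q0]011 (head at position 2)
Step 3: δ(q0, 0) = (q0, 1, R)  ⊢  001[q0]11 (head at position 3)
Step 4: δ(q0, 1) = (q0, 0, R)  ⊢  0010[q0]1 (head at position 4)
Step 5: δ(q0, 1) = (q0, 0, R)  ⊢  00100[q0]□ (head at position 5)
Step 6: δ(q0, □) = (q1, □, L)  ⊢  0010[q1]0□ (head at position 4)
Step 7: δ(q1, 0) = (q1, 0, L)  ⊢  001[q1]00□ (head at position 3)
Step 8: δ(q1, 0) = (q1, 0, L)  ⊢  00[q1]100□ (head at position 2)
Step 9: δ(q1, 1) = (q1, 1, L)  ⊢  0[q1]0100□ (head at position 1)
Step 10: δ(q1, 0) = (q1, 0, L)  ⊢  [q1]00100□ (head at position 0)
Step 11: δ(q1, 0) = (q1, 0, L)  ⊢  [q1]□00100□ (head at position -1)
Step 12: δ(q1, □) = (qA, □, R)  ⊢  □[qA]00100□ (head at position 0)
The machine is in qA, so it halts and accepts.
It halts after 12 steps.

Final answer: Yes - halts after 12 steps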